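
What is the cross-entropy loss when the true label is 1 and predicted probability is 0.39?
L = 0.9416

L = -1·log(0.39) - 0·log(0.61) = -log(0.39) = 0.9416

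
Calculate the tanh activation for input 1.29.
0.8591

tanh(1.29) = (e^(1.29) - e^(-1.29))/(e^(1.29) + e^(-1.29)) = 0.8591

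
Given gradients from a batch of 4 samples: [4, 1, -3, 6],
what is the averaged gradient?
Average gradient = 2

Average = (1/4)(4 + 1 + -3 + 6) = 8/4 = 2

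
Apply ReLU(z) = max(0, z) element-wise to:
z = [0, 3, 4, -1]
h = [0, 3, 4, 0]

ReLU applied element-wise: max(0,0)=0, max(0,3)=3, max(0,4)=4, max(0,-1)=0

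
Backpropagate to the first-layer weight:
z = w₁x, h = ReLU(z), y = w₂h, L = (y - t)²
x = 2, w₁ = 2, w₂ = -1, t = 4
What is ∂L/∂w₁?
∂L/∂w₁ = 32

Forward pass:
z = w₁x = 2×2 = 4
h = ReLU(4) = 4
y = w₂h = -1×4 = -4

Backward pass:
∂L/∂y = 2(y - t) = 2(-4 - 4) = -16
∂y/∂h = w₂ = -1
∂h/∂z = 1 (ReLU derivative)
∂z/∂w₁ = x = 2

∂L/∂w₁ = -16 × -1 × 1 × 2 = 32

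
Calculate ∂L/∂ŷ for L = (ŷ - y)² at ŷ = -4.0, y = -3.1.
∂L/∂ŷ = -1.8

∂L/∂ŷ = 2(ŷ - y) = 2(-4.0 - -3.1) = 2(-0.9) = -1.8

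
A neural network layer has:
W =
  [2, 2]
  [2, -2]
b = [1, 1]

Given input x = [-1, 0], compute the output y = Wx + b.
y = [-1, -1]

Wx = [2×-1 + 2×0, 2×-1 + -2×0]
   = [-2, -2]
y = Wx + b = [-2 + 1, -2 + 1] = [-1, -1]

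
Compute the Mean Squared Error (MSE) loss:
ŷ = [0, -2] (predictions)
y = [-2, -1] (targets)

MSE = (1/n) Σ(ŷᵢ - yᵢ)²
MSE = 2.5

MSE = (1/2)((0--2)² + (-2--1)²) = (1/2)(4 + 1) = 2.5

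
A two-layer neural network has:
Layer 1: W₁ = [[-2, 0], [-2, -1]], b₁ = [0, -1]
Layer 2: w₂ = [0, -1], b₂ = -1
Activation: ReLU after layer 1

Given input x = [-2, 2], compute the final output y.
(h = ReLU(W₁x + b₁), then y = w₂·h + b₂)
y = -2

Layer 1 pre-activation: z₁ = [4, 1]
After ReLU: h = [4, 1]
Layer 2 output: y = 0×4 + -1×1 + -1 = -2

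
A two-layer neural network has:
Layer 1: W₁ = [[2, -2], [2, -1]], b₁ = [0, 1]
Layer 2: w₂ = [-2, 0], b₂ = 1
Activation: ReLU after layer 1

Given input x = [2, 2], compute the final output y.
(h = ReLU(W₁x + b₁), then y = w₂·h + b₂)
y = 1

Layer 1 pre-activation: z₁ = [0, 3]
After ReLU: h = [0, 3]
Layer 2 output: y = -2×0 + 0×3 + 1 = 1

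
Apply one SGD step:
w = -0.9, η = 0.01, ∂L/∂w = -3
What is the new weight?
w_new = -0.87

w_new = w - η·∂L/∂w = -0.9 - 0.01×(-3) = -0.9 - (-0.03) = -0.87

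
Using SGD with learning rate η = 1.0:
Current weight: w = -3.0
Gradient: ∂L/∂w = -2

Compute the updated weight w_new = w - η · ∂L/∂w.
w_new = -1

w_new = w - η·∂L/∂w = -3.0 - 1.0×(-2) = -3.0 - (-2) = -1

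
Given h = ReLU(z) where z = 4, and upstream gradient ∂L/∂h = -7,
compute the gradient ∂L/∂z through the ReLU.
∂L/∂z = -7

h = ReLU(4) = 4
Since z > 0: ∂h/∂z = 1
∂L/∂z = ∂L/∂h · ∂h/∂z = -7 × 1 = -7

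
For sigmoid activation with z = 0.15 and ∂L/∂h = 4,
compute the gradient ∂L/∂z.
∂L/∂z = 0.9944

σ(0.15) = 0.5374
σ'(0.15) = σ(0.15)(1 - σ(0.15)) = 0.5374 × 0.4626 = 0.2486
∂L/∂z = ∂L/∂h · σ'(z) = 4 × 0.2486 = 0.9944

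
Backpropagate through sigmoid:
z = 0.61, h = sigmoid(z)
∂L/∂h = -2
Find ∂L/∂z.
∂L/∂z = -0.4562

σ(0.61) = 0.6479
σ'(0.61) = σ(0.61)(1 - σ(0.61)) = 0.6479 × 0.3521 = 0.2281
∂L/∂z = ∂L/∂h · σ'(z) = -2 × 0.2281 = -0.4562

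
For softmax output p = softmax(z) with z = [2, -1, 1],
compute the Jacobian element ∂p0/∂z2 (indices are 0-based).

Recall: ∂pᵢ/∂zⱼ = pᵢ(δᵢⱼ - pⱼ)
∂p0/∂z2 = -0.183

p = softmax(z) = [0.7054, 0.03512, 0.2595]
p0 = 0.7054, p2 = 0.2595

∂p0/∂z2 = -p0 × p2 = -0.7054 × 0.2595 = -0.183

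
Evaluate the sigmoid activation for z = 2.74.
0.9393

sigmoid(2.74) = 1/(1 + e^(-2.74)) = 1/(1 + 0.06457) = 0.9393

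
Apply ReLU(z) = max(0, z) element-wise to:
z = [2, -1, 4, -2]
h = [2, 0, 4, 0]

ReLU applied element-wise: max(0,2)=2, max(0,-1)=0, max(0,4)=4, max(0,-2)=0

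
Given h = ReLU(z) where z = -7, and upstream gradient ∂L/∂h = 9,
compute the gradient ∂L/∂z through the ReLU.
∂L/∂z = 0

h = ReLU(-7) = 0
Since z < 0: ∂h/∂z = 0
∂L/∂z = ∂L/∂h · ∂h/∂z = 9 × 0 = 0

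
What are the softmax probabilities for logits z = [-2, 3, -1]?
p = [0.0066, 0.9756, 0.0179]

exp(z) = [0.1353, 20.09, 0.3679]
Sum = 20.59
p = [0.0066, 0.9756, 0.0179]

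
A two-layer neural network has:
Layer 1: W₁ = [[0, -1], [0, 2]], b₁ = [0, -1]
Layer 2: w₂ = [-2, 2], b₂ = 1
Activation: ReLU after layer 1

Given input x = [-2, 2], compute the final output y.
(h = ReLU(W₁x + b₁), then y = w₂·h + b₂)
y = 7

Layer 1 pre-activation: z₁ = [-2, 3]
After ReLU: h = [0, 3]
Layer 2 output: y = -2×0 + 2×3 + 1 = 7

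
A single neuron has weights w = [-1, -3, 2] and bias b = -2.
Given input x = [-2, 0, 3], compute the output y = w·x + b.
y = 6

y = (-1)(-2) + (-3)(0) + (2)(3) + -2 = 6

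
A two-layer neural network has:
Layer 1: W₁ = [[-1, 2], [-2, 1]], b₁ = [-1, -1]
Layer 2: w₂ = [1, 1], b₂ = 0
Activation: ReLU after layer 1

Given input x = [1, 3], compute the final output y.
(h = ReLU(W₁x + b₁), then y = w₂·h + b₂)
y = 4

Layer 1 pre-activation: z₁ = [4, 0]
After ReLU: h = [4, 0]
Layer 2 output: y = 1×4 + 1×0 + 0 = 4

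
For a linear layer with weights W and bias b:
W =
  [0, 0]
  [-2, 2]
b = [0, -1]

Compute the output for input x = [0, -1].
y = [0, -3]

Wx = [0×0 + 0×-1, -2×0 + 2×-1]
   = [0, -2]
y = Wx + b = [0 + 0, -2 + -1] = [0, -3]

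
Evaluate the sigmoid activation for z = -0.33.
0.4182

sigmoid(-0.33) = 1/(1 + e^(0.33)) = 1/(1 + 1.391) = 0.4182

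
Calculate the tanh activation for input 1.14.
0.8144

tanh(1.14) = (e^(1.14) - e^(-1.14))/(e^(1.14) + e^(-1.14)) = 0.8144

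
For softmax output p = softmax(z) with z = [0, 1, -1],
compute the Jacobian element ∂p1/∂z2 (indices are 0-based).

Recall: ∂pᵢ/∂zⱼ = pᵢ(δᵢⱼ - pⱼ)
∂p1/∂z2 = -0.05989

p = softmax(z) = [0.2447, 0.6652, 0.09003]
p1 = 0.6652, p2 = 0.09003

∂p1/∂z2 = -p1 × p2 = -0.6652 × 0.09003 = -0.05989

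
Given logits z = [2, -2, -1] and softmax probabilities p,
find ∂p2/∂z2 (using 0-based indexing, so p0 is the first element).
∂p2/∂z2 = 0.04444

p = softmax(z) = [0.9362, 0.01715, 0.04661]
p2 = 0.04661

∂p2/∂z2 = p2(1 - p2) = 0.04661 × (1 - 0.04661) = 0.04444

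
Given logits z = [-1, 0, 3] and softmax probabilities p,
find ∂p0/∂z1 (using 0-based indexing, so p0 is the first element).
∂p0/∂z1 = -0.0007993

p = softmax(z) = [0.01715, 0.04661, 0.9362]
p0 = 0.01715, p1 = 0.04661

∂p0/∂z1 = -p0 × p1 = -0.01715 × 0.04661 = -0.0007993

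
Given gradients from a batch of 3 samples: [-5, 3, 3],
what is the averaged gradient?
Average gradient = 0.3333

Average = (1/3)(-5 + 3 + 3) = 1/3 = 0.3333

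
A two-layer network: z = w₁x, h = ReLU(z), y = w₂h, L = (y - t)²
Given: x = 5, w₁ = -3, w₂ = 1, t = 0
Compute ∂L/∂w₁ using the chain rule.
∂L/∂w₁ = 0

Forward pass:
z = w₁x = -3×5 = -15
h = ReLU(-15) = 0
y = w₂h = 1×0 = 0

Backward pass:
∂L/∂y = 2(y - t) = 2(0 - 0) = 0
∂y/∂h = w₂ = 1
∂h/∂z = 0 (ReLU derivative)
∂z/∂w₁ = x = 5

∂L/∂w₁ = 0 × 1 × 0 × 5 = 0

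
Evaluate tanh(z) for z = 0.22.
0.2165

tanh(0.22) = (e^(0.22) - e^(-0.22))/(e^(0.22) + e^(-0.22)) = 0.2165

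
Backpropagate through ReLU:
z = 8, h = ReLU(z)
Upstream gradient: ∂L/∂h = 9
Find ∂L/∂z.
∂L/∂z = 9

h = ReLU(8) = 8
Since z > 0: ∂h/∂z = 1
∂L/∂z = ∂L/∂h · ∂h/∂z = 9 × 1 = 9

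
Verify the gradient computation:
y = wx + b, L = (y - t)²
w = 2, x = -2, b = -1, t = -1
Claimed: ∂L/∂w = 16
Correct

y = (2)(-2) + -1 = -5
∂L/∂y = 2(y - t) = 2(-5 - -1) = -8
∂y/∂w = x = -2
∂L/∂w = -8 × -2 = 16

Claimed value: 16
Correct: The correct gradient is 16.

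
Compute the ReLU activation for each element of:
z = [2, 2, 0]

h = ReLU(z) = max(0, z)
h = [2, 2, 0]

ReLU applied element-wise: max(0,2)=2, max(0,2)=2, max(0,0)=0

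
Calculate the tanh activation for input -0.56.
-0.508

tanh(-0.56) = (e^(-0.56) - e^(0.56))/(e^(-0.56) + e^(0.56)) = -0.508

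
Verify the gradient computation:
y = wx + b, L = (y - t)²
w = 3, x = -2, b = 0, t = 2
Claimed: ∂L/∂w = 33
Incorrect

y = (3)(-2) + 0 = -6
∂L/∂y = 2(y - t) = 2(-6 - 2) = -16
∂y/∂w = x = -2
∂L/∂w = -16 × -2 = 32

Claimed value: 33
Incorrect: The correct gradient is 32.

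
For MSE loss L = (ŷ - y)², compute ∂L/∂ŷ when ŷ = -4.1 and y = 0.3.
∂L/∂ŷ = -8.8

∂L/∂ŷ = 2(ŷ - y) = 2(-4.1 - 0.3) = 2(-4.4) = -8.8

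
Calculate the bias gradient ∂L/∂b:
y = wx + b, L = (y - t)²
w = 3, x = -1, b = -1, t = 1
∂L/∂b = -10

y = wx + b = (3)(-1) + -1 = -4
∂L/∂y = 2(y - t) = 2(-4 - 1) = -10
∂y/∂b = 1
∂L/∂b = ∂L/∂y · ∂y/∂b = -10 × 1 = -10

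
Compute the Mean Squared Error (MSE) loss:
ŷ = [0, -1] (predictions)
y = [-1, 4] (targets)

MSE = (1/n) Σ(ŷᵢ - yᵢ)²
MSE = 13

MSE = (1/2)((0--1)² + (-1-4)²) = (1/2)(1 + 25) = 13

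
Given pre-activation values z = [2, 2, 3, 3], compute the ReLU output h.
h = [2, 2, 3, 3]

ReLU applied element-wise: max(0,2)=2, max(0,2)=2, max(0,3)=3, max(0,3)=3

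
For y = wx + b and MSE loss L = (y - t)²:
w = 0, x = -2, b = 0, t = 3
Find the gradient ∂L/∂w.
∂L/∂w = 12

y = wx + b = (0)(-2) + 0 = 0
∂L/∂y = 2(y - t) = 2(0 - 3) = -6
∂y/∂w = x = -2
∂L/∂w = ∂L/∂y · ∂y/∂w = -6 × -2 = 12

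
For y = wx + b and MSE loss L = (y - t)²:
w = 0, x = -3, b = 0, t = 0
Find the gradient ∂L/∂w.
∂L/∂w = 0

y = wx + b = (0)(-3) + 0 = 0
∂L/∂y = 2(y - t) = 2(0 - 0) = 0
∂y/∂w = x = -3
∂L/∂w = ∂L/∂y · ∂y/∂w = 0 × -3 = 0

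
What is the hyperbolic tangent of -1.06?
-0.7857

tanh(-1.06) = (e^(-1.06) - e^(1.06))/(e^(-1.06) + e^(1.06)) = -0.7857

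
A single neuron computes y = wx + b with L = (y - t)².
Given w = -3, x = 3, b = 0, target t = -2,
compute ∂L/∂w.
∂L/∂w = -42

y = wx + b = (-3)(3) + 0 = -9
∂L/∂y = 2(y - t) = 2(-9 - -2) = -14
∂y/∂w = x = 3
∂L/∂w = ∂L/∂y · ∂y/∂w = -14 × 3 = -42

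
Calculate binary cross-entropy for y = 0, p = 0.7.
L = 1.204

L = -0·log(0.7) - 1·log(0.3) = -log(0.3) = 1.204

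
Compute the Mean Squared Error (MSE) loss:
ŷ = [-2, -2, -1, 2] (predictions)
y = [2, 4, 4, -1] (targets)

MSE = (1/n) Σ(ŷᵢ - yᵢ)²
MSE = 21.5

MSE = (1/4)((-2-2)² + (-2-4)² + (-1-4)² + (2--1)²) = (1/4)(16 + 36 + 25 + 9) = 21.5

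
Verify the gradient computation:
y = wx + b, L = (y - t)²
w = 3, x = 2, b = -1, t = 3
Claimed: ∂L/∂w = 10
Incorrect

y = (3)(2) + -1 = 5
∂L/∂y = 2(y - t) = 2(5 - 3) = 4
∂y/∂w = x = 2
∂L/∂w = 4 × 2 = 8

Claimed value: 10
Incorrect: The correct gradient is 8.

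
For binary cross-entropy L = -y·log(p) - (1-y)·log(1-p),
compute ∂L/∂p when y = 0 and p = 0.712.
∂L/∂p = 3.472

∂L/∂p = -y/p + (1-y)/(1-p) = 0 + 1/0.288 = 3.472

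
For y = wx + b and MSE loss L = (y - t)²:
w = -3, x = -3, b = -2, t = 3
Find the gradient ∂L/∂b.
∂L/∂b = 8

y = wx + b = (-3)(-3) + -2 = 7
∂L/∂y = 2(y - t) = 2(7 - 3) = 8
∂y/∂b = 1
∂L/∂b = ∂L/∂y · ∂y/∂b = 8 × 1 = 8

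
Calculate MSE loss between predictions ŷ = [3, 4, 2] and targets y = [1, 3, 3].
MSE = 2

MSE = (1/3)((3-1)² + (4-3)² + (2-3)²) = (1/3)(4 + 1 + 1) = 2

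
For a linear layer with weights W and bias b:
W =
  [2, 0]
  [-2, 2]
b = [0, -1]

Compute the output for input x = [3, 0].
y = [6, -7]

Wx = [2×3 + 0×0, -2×3 + 2×0]
   = [6, -6]
y = Wx + b = [6 + 0, -6 + -1] = [6, -7]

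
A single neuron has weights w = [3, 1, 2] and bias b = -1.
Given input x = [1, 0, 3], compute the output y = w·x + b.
y = 8

y = (3)(1) + (1)(0) + (2)(3) + -1 = 8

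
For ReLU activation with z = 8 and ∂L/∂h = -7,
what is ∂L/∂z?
∂L/∂z = -7

h = ReLU(8) = 8
Since z > 0: ∂h/∂z = 1
∂L/∂z = ∂L/∂h · ∂h/∂z = -7 × 1 = -7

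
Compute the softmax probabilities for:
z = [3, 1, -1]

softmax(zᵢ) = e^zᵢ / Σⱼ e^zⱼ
p = [0.8668, 0.1173, 0.0159]

exp(z) = [20.09, 2.718, 0.3679]
Sum = 23.17
p = [0.8668, 0.1173, 0.0159]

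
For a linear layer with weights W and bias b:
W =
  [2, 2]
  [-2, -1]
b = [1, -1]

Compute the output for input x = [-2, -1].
y = [-5, 4]

Wx = [2×-2 + 2×-1, -2×-2 + -1×-1]
   = [-6, 5]
y = Wx + b = [-6 + 1, 5 + -1] = [-5, 4]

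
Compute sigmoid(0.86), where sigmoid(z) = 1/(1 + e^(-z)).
0.7027

sigmoid(0.86) = 1/(1 + e^(-0.86)) = 1/(1 + 0.4232) = 0.7027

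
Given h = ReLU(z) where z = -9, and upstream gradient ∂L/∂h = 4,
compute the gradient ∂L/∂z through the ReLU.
∂L/∂z = 0

h = ReLU(-9) = 0
Since z < 0: ∂h/∂z = 0
∂L/∂z = ∂L/∂h · ∂h/∂z = 4 × 0 = 0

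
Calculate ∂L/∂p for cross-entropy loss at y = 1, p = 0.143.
∂L/∂p = -6.993

∂L/∂p = -y/p + (1-y)/(1-p) = -1/0.143 + 0 = -6.993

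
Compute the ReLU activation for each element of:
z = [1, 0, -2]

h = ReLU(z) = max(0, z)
h = [1, 0, 0]

ReLU applied element-wise: max(0,1)=1, max(0,0)=0, max(0,-2)=0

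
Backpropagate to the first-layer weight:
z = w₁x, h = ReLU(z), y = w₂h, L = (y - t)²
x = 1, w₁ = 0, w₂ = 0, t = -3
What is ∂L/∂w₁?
∂L/∂w₁ = 0

Forward pass:
z = w₁x = 0×1 = 0
h = ReLU(0) = 0
y = w₂h = 0×0 = 0

Backward pass:
∂L/∂y = 2(y - t) = 2(0 - -3) = 6
∂y/∂h = w₂ = 0
∂h/∂z = 0 (ReLU derivative)
∂z/∂w₁ = x = 1

∂L/∂w₁ = 6 × 0 × 0 × 1 = 0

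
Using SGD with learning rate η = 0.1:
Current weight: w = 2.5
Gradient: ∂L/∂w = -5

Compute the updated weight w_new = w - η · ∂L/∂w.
w_new = 3

w_new = w - η·∂L/∂w = 2.5 - 0.1×(-5) = 2.5 - (-0.5) = 3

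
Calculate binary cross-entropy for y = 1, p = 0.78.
L = 0.2485

L = -1·log(0.78) - 0·log(0.22) = -log(0.78) = 0.2485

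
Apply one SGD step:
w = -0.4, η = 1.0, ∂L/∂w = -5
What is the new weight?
w_new = 4.6

w_new = w - η·∂L/∂w = -0.4 - 1.0×(-5) = -0.4 - (-5) = 4.6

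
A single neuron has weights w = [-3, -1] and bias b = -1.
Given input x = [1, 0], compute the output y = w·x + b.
y = -4

y = (-3)(1) + (-1)(0) + -1 = -4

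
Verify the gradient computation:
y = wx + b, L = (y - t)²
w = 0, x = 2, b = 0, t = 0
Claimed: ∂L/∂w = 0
Correct

y = (0)(2) + 0 = 0
∂L/∂y = 2(y - t) = 2(0 - 0) = 0
∂y/∂w = x = 2
∂L/∂w = 0 × 2 = 0

Claimed value: 0
Correct: The correct gradient is 0.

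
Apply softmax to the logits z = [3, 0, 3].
p = [0.4879, 0.0243, 0.4879]

exp(z) = [20.09, 1, 20.09]
Sum = 41.17
p = [0.4879, 0.0243, 0.4879]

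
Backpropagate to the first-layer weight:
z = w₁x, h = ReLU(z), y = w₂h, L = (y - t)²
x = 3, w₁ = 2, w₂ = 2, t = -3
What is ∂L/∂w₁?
∂L/∂w₁ = 180

Forward pass:
z = w₁x = 2×3 = 6
h = ReLU(6) = 6
y = w₂h = 2×6 = 12

Backward pass:
∂L/∂y = 2(y - t) = 2(12 - -3) = 30
∂y/∂h = w₂ = 2
∂h/∂z = 1 (ReLU derivative)
∂z/∂w₁ = x = 3

∂L/∂w₁ = 30 × 2 × 1 × 3 = 180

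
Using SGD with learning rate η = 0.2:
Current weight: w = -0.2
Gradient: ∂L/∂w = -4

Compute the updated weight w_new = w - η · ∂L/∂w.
w_new = 0.6

w_new = w - η·∂L/∂w = -0.2 - 0.2×(-4) = -0.2 - (-0.8) = 0.6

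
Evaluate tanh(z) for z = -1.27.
-0.8538

tanh(-1.27) = (e^(-1.27) - e^(1.27))/(e^(-1.27) + e^(1.27)) = -0.8538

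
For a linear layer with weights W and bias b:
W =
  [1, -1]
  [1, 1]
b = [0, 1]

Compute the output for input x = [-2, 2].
y = [-4, 1]

Wx = [1×-2 + -1×2, 1×-2 + 1×2]
   = [-4, 0]
y = Wx + b = [-4 + 0, 0 + 1] = [-4, 1]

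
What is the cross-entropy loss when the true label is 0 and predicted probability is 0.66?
L = 1.079

L = -0·log(0.66) - 1·log(0.34) = -log(0.34) = 1.079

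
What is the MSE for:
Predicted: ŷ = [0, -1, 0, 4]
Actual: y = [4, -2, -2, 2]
MSE = 6.25

MSE = (1/4)((0-4)² + (-1--2)² + (0--2)² + (4-2)²) = (1/4)(16 + 1 + 4 + 4) = 6.25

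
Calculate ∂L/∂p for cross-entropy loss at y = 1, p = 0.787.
∂L/∂p = -1.271

∂L/∂p = -y/p + (1-y)/(1-p) = -1/0.787 + 0 = -1.271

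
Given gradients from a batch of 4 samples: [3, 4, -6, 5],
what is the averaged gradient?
Average gradient = 1.5

Average = (1/4)(3 + 4 + -6 + 5) = 6/4 = 1.5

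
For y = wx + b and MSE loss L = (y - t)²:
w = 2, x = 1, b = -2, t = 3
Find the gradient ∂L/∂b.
∂L/∂b = -6

y = wx + b = (2)(1) + -2 = 0
∂L/∂y = 2(y - t) = 2(0 - 3) = -6
∂y/∂b = 1
∂L/∂b = ∂L/∂y · ∂y/∂b = -6 × 1 = -6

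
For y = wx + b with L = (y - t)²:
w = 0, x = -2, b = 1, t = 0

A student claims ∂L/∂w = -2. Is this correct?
Incorrect

y = (0)(-2) + 1 = 1
∂L/∂y = 2(y - t) = 2(1 - 0) = 2
∂y/∂w = x = -2
∂L/∂w = 2 × -2 = -4

Claimed value: -2
Incorrect: The correct gradient is -4.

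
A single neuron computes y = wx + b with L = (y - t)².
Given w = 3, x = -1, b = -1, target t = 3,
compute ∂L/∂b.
∂L/∂b = -14

y = wx + b = (3)(-1) + -1 = -4
∂L/∂y = 2(y - t) = 2(-4 - 3) = -14
∂y/∂b = 1
∂L/∂b = ∂L/∂y · ∂y/∂b = -14 × 1 = -14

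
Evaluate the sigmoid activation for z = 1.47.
0.8131

sigmoid(1.47) = 1/(1 + e^(-1.47)) = 1/(1 + 0.2299) = 0.8131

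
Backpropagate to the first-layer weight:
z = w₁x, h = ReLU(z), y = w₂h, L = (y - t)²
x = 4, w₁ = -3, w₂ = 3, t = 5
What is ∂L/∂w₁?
∂L/∂w₁ = 0

Forward pass:
z = w₁x = -3×4 = -12
h = ReLU(-12) = 0
y = w₂h = 3×0 = 0

Backward pass:
∂L/∂y = 2(y - t) = 2(0 - 5) = -10
∂y/∂h = w₂ = 3
∂h/∂z = 0 (ReLU derivative)
∂z/∂w₁ = x = 4

∂L/∂w₁ = -10 × 3 × 0 × 4 = 0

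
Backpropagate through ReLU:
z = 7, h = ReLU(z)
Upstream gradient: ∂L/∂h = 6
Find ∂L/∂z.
∂L/∂z = 6

h = ReLU(7) = 7
Since z > 0: ∂h/∂z = 1
∂L/∂z = ∂L/∂h · ∂h/∂z = 6 × 1 = 6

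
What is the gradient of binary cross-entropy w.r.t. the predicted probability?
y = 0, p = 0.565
∂L/∂p = 2.299

∂L/∂p = -y/p + (1-y)/(1-p) = 0 + 1/0.435 = 2.299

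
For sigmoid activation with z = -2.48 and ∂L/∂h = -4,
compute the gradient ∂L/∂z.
∂L/∂z = -0.2852

σ(-2.48) = 0.07727
σ'(-2.48) = σ(-2.48)(1 - σ(-2.48)) = 0.07727 × 0.9227 = 0.0713
∂L/∂z = ∂L/∂h · σ'(z) = -4 × 0.0713 = -0.2852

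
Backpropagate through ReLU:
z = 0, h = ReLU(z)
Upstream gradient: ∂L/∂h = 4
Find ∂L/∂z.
∂L/∂z = 0

h = ReLU(0) = 0
At z = 0: ∂h/∂z = 0 (by convention)
∂L/∂z = ∂L/∂h · ∂h/∂z = 4 × 0 = 0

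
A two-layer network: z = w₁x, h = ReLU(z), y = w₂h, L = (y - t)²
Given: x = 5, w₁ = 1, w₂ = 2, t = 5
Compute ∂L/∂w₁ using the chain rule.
∂L/∂w₁ = 100

Forward pass:
z = w₁x = 1×5 = 5
h = ReLU(5) = 5
y = w₂h = 2×5 = 10

Backward pass:
∂L/∂y = 2(y - t) = 2(10 - 5) = 10
∂y/∂h = w₂ = 2
∂h/∂z = 1 (ReLU derivative)
∂z/∂w₁ = x = 5

∂L/∂w₁ = 10 × 2 × 1 × 5 = 100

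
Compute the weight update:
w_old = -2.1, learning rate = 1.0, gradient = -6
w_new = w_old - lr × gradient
w_new = 3.9

w_new = w - η·∂L/∂w = -2.1 - 1.0×(-6) = -2.1 - (-6) = 3.9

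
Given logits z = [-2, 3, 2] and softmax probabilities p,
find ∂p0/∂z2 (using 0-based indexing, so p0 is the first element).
∂p0/∂z2 = -0.001312

p = softmax(z) = [0.004902, 0.7275, 0.2676]
p0 = 0.004902, p2 = 0.2676

∂p0/∂z2 = -p0 × p2 = -0.004902 × 0.2676 = -0.001312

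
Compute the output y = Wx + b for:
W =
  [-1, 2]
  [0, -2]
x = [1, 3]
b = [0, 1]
y = [5, -5]

Wx = [-1×1 + 2×3, 0×1 + -2×3]
   = [5, -6]
y = Wx + b = [5 + 0, -6 + 1] = [5, -5]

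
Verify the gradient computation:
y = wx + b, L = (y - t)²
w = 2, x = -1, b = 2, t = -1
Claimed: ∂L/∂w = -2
Correct

y = (2)(-1) + 2 = 0
∂L/∂y = 2(y - t) = 2(0 - -1) = 2
∂y/∂w = x = -1
∂L/∂w = 2 × -1 = -2

Claimed value: -2
Correct: The correct gradient is -2.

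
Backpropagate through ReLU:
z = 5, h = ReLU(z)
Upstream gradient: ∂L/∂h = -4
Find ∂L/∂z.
∂L/∂z = -4

h = ReLU(5) = 5
Since z > 0: ∂h/∂z = 1
∂L/∂z = ∂L/∂h · ∂h/∂z = -4 × 1 = -4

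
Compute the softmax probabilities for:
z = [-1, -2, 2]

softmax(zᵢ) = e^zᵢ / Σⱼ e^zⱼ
p = [0.0466, 0.0171, 0.9362]

exp(z) = [0.3679, 0.1353, 7.389]
Sum = 7.892
p = [0.0466, 0.0171, 0.9362]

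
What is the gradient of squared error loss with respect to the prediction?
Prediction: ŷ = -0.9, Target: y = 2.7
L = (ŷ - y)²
∂L/∂ŷ = -7.2

∂L/∂ŷ = 2(ŷ - y) = 2(-0.9 - 2.7) = 2(-3.6) = -7.2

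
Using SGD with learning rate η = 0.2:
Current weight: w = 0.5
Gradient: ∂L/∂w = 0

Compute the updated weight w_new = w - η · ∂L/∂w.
w_new = 0.5

w_new = w - η·∂L/∂w = 0.5 - 0.2×(0) = 0.5 - (0) = 0.5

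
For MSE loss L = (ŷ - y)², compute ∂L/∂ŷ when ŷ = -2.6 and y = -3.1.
∂L/∂ŷ = 1.0

∂L/∂ŷ = 2(ŷ - y) = 2(-2.6 - -3.1) = 2(0.5) = 1.0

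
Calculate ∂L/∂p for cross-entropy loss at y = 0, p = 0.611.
∂L/∂p = 2.571

∂L/∂p = -y/p + (1-y)/(1-p) = 0 + 1/0.389 = 2.571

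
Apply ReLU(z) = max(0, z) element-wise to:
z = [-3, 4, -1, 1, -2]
h = [0, 4, 0, 1, 0]

ReLU applied element-wise: max(0,-3)=0, max(0,4)=4, max(0,-1)=0, max(0,1)=1, max(0,-2)=0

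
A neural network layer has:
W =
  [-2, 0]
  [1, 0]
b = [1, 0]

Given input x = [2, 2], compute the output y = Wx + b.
y = [-3, 2]

Wx = [-2×2 + 0×2, 1×2 + 0×2]
   = [-4, 2]
y = Wx + b = [-4 + 1, 2 + 0] = [-3, 2]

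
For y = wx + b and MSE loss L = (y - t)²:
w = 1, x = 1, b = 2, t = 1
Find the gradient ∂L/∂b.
∂L/∂b = 4

y = wx + b = (1)(1) + 2 = 3
∂L/∂y = 2(y - t) = 2(3 - 1) = 4
∂y/∂b = 1
∂L/∂b = ∂L/∂y · ∂y/∂b = 4 × 1 = 4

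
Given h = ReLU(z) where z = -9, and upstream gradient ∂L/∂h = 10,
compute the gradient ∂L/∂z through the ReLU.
∂L/∂z = 0

h = ReLU(-9) = 0
Since z < 0: ∂h/∂z = 0
∂L/∂z = ∂L/∂h · ∂h/∂z = 10 × 0 = 0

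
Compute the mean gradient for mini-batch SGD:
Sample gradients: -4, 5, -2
Average gradient = -0.3333

Average = (1/3)(-4 + 5 + -2) = -1/3 = -0.3333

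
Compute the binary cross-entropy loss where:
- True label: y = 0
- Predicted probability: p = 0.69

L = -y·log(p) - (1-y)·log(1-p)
L = 1.171

L = -0·log(0.69) - 1·log(0.31) = -log(0.31) = 1.171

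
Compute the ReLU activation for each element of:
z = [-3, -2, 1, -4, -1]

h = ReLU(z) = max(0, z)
h = [0, 0, 1, 0, 0]

ReLU applied element-wise: max(0,-3)=0, max(0,-2)=0, max(0,1)=1, max(0,-4)=0, max(0,-1)=0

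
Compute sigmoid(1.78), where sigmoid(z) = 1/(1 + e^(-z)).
0.8557

sigmoid(1.78) = 1/(1 + e^(-1.78)) = 1/(1 + 0.1686) = 0.8557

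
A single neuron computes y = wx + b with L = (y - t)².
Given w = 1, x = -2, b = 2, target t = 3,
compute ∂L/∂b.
∂L/∂b = -6

y = wx + b = (1)(-2) + 2 = 0
∂L/∂y = 2(y - t) = 2(0 - 3) = -6
∂y/∂b = 1
∂L/∂b = ∂L/∂y · ∂y/∂b = -6 × 1 = -6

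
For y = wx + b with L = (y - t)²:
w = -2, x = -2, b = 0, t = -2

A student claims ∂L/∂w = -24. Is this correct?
Correct

y = (-2)(-2) + 0 = 4
∂L/∂y = 2(y - t) = 2(4 - -2) = 12
∂y/∂w = x = -2
∂L/∂w = 12 × -2 = -24

Claimed value: -24
Correct: The correct gradient is -24.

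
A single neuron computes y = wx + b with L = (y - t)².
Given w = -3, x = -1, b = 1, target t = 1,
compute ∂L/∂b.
∂L/∂b = 6

y = wx + b = (-3)(-1) + 1 = 4
∂L/∂y = 2(y - t) = 2(4 - 1) = 6
∂y/∂b = 1
∂L/∂b = ∂L/∂y · ∂y/∂b = 6 × 1 = 6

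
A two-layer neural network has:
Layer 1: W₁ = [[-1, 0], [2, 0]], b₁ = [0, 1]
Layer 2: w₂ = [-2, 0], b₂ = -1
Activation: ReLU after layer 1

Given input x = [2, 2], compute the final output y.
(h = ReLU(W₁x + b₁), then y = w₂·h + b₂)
y = -1

Layer 1 pre-activation: z₁ = [-2, 5]
After ReLU: h = [0, 5]
Layer 2 output: y = -2×0 + 0×5 + -1 = -1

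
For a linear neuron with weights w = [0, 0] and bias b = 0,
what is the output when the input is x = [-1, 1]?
y = 0

y = (0)(-1) + (0)(1) + 0 = 0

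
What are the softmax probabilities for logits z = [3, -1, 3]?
p = [0.4955, 0.0091, 0.4955]

exp(z) = [20.09, 0.3679, 20.09]
Sum = 40.54
p = [0.4955, 0.0091, 0.4955]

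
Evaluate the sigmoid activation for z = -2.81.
0.05679

sigmoid(-2.81) = 1/(1 + e^(2.81)) = 1/(1 + 16.61) = 0.05679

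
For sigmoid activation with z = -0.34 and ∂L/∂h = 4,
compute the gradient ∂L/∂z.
∂L/∂z = 0.9716

σ(-0.34) = 0.4158
σ'(-0.34) = σ(-0.34)(1 - σ(-0.34)) = 0.4158 × 0.5842 = 0.2429
∂L/∂z = ∂L/∂h · σ'(z) = 4 × 0.2429 = 0.9716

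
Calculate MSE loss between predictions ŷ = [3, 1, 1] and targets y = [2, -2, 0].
MSE = 3.667

MSE = (1/3)((3-2)² + (1--2)² + (1-0)²) = (1/3)(1 + 9 + 1) = 3.667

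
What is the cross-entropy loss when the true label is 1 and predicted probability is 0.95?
L = 0.05129

L = -1·log(0.95) - 0·log(0.05) = -log(0.95) = 0.05129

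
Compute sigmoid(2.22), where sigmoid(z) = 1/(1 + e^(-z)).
0.902

sigmoid(2.22) = 1/(1 + e^(-2.22)) = 1/(1 + 0.1086) = 0.902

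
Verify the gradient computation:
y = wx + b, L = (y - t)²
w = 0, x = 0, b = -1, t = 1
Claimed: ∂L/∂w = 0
Correct

y = (0)(0) + -1 = -1
∂L/∂y = 2(y - t) = 2(-1 - 1) = -4
∂y/∂w = x = 0
∂L/∂w = -4 × 0 = 0

Claimed value: 0
Correct: The correct gradient is 0.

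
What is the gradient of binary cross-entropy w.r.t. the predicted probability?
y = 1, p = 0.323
∂L/∂p = -3.096

∂L/∂p = -y/p + (1-y)/(1-p) = -1/0.323 + 0 = -3.096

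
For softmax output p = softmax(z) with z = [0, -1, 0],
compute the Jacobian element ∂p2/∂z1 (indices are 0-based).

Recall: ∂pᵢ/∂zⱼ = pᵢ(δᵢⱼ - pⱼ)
∂p2/∂z1 = -0.06561

p = softmax(z) = [0.4223, 0.1554, 0.4223]
p2 = 0.4223, p1 = 0.1554

∂p2/∂z1 = -p2 × p1 = -0.4223 × 0.1554 = -0.06561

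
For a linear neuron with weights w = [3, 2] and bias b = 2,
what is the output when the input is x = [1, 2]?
y = 9

y = (3)(1) + (2)(2) + 2 = 9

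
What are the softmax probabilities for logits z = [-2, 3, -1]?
p = [0.0066, 0.9756, 0.0179]

exp(z) = [0.1353, 20.09, 0.3679]
Sum = 20.59
p = [0.0066, 0.9756, 0.0179]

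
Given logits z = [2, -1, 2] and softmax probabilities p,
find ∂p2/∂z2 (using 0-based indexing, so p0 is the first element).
∂p2/∂z2 = 0.2499

p = softmax(z) = [0.4879, 0.02429, 0.4879]
p2 = 0.4879

∂p2/∂z2 = p2(1 - p2) = 0.4879 × (1 - 0.4879) = 0.2499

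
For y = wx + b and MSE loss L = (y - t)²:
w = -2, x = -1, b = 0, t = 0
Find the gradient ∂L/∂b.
∂L/∂b = 4

y = wx + b = (-2)(-1) + 0 = 2
∂L/∂y = 2(y - t) = 2(2 - 0) = 4
∂y/∂b = 1
∂L/∂b = ∂L/∂y · ∂y/∂b = 4 × 1 = 4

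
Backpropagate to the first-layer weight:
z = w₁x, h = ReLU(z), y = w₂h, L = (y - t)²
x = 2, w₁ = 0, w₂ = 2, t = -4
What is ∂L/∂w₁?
∂L/∂w₁ = 0

Forward pass:
z = w₁x = 0×2 = 0
h = ReLU(0) = 0
y = w₂h = 2×0 = 0

Backward pass:
∂L/∂y = 2(y - t) = 2(0 - -4) = 8
∂y/∂h = w₂ = 2
∂h/∂z = 0 (ReLU derivative)
∂z/∂w₁ = x = 2

∂L/∂w₁ = 8 × 2 × 0 × 2 = 0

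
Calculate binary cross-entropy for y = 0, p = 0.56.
L = 0.821

L = -0·log(0.56) - 1·log(0.44) = -log(0.44) = 0.821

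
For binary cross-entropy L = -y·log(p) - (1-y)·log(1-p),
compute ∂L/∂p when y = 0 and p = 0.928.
∂L/∂p = 13.89

∂L/∂p = -y/p + (1-y)/(1-p) = 0 + 1/0.072 = 13.89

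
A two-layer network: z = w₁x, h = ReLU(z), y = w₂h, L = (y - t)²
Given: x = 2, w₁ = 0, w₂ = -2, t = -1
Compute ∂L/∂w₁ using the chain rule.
∂L/∂w₁ = 0

Forward pass:
z = w₁x = 0×2 = 0
h = ReLU(0) = 0
y = w₂h = -2×0 = 0

Backward pass:
∂L/∂y = 2(y - t) = 2(0 - -1) = 2
∂y/∂h = w₂ = -2
∂h/∂z = 0 (ReLU derivative)
∂z/∂w₁ = x = 2

∂L/∂w₁ = 2 × -2 × 0 × 2 = 0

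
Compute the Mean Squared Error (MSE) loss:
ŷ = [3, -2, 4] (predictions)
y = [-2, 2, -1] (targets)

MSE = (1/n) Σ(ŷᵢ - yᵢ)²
MSE = 22

MSE = (1/3)((3--2)² + (-2-2)² + (4--1)²) = (1/3)(25 + 16 + 25) = 22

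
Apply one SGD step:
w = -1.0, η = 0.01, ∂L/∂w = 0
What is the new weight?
w_new = -1

w_new = w - η·∂L/∂w = -1.0 - 0.01×(0) = -1.0 - (0) = -1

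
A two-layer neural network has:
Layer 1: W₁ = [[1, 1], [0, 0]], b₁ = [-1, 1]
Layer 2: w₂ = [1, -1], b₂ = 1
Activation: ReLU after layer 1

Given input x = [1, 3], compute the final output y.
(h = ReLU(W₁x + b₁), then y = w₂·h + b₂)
y = 3

Layer 1 pre-activation: z₁ = [3, 1]
After ReLU: h = [3, 1]
Layer 2 output: y = 1×3 + -1×1 + 1 = 3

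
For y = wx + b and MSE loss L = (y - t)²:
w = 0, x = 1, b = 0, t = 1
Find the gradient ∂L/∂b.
∂L/∂b = -2

y = wx + b = (0)(1) + 0 = 0
∂L/∂y = 2(y - t) = 2(0 - 1) = -2
∂y/∂b = 1
∂L/∂b = ∂L/∂y · ∂y/∂b = -2 × 1 = -2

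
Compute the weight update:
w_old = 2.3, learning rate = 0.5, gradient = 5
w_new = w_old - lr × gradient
w_new = -0.2

w_new = w - η·∂L/∂w = 2.3 - 0.5×(5) = 2.3 - (2.5) = -0.2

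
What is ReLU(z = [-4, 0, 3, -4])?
h = [0, 0, 3, 0]

ReLU applied element-wise: max(0,-4)=0, max(0,0)=0, max(0,3)=3, max(0,-4)=0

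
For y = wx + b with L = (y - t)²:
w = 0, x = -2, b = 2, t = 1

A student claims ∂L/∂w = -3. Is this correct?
Incorrect

y = (0)(-2) + 2 = 2
∂L/∂y = 2(y - t) = 2(2 - 1) = 2
∂y/∂w = x = -2
∂L/∂w = 2 × -2 = -4

Claimed value: -3
Incorrect: The correct gradient is -4.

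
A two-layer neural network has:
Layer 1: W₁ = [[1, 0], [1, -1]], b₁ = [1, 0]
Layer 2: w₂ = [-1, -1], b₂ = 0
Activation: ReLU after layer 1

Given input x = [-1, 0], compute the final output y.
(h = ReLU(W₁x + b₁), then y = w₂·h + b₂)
y = 0

Layer 1 pre-activation: z₁ = [0, -1]
After ReLU: h = [0, 0]
Layer 2 output: y = -1×0 + -1×0 + 0 = 0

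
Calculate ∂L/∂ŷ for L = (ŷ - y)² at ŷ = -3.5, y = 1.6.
∂L/∂ŷ = -10.2

∂L/∂ŷ = 2(ŷ - y) = 2(-3.5 - 1.6) = 2(-5.1) = -10.2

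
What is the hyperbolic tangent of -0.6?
-0.537

tanh(-0.6) = (e^(-0.6) - e^(0.6))/(e^(-0.6) + e^(0.6)) = -0.537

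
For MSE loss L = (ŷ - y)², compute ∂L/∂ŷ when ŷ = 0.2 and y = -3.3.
∂L/∂ŷ = 7.0

∂L/∂ŷ = 2(ŷ - y) = 2(0.2 - -3.3) = 2(3.5) = 7.0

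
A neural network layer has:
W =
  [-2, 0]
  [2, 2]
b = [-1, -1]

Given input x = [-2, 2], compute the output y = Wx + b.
y = [3, -1]

Wx = [-2×-2 + 0×2, 2×-2 + 2×2]
   = [4, 0]
y = Wx + b = [4 + -1, 0 + -1] = [3, -1]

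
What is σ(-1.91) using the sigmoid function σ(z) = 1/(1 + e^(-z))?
0.129

sigmoid(-1.91) = 1/(1 + e^(1.91)) = 1/(1 + 6.753) = 0.129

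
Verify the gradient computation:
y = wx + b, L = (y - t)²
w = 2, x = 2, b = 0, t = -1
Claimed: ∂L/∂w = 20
Correct

y = (2)(2) + 0 = 4
∂L/∂y = 2(y - t) = 2(4 - -1) = 10
∂y/∂w = x = 2
∂L/∂w = 10 × 2 = 20

Claimed value: 20
Correct: The correct gradient is 20.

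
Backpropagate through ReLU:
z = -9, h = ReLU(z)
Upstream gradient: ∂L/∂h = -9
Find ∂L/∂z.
∂L/∂z = 0

h = ReLU(-9) = 0
Since z < 0: ∂h/∂z = 0
∂L/∂z = ∂L/∂h · ∂h/∂z = -9 × 0 = 0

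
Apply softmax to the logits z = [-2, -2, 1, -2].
p = [0.0433, 0.0433, 0.87, 0.0433]

exp(z) = [0.1353, 0.1353, 2.718, 0.1353]
Sum = 3.124
p = [0.0433, 0.0433, 0.87, 0.0433]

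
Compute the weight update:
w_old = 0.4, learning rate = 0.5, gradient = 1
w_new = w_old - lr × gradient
w_new = -0.1

w_new = w - η·∂L/∂w = 0.4 - 0.5×(1) = 0.4 - (0.5) = -0.1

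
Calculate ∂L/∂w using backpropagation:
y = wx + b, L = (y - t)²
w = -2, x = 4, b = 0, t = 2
∂L/∂w = -80

y = wx + b = (-2)(4) + 0 = -8
∂L/∂y = 2(y - t) = 2(-8 - 2) = -20
∂y/∂w = x = 4
∂L/∂w = ∂L/∂y · ∂y/∂w = -20 × 4 = -80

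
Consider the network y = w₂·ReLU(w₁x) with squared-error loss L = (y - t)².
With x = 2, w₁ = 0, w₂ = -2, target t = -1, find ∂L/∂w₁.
∂L/∂w₁ = 0

Forward pass:
z = w₁x = 0×2 = 0
h = ReLU(0) = 0
y = w₂h = -2×0 = 0

Backward pass:
∂L/∂y = 2(y - t) = 2(0 - -1) = 2
∂y/∂h = w₂ = -2
∂h/∂z = 0 (ReLU derivative)
∂z/∂w₁ = x = 2

∂L/∂w₁ = 2 × -2 × 0 × 2 = 0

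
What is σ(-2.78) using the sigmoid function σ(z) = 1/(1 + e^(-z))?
0.05841

sigmoid(-2.78) = 1/(1 + e^(2.78)) = 1/(1 + 16.12) = 0.05841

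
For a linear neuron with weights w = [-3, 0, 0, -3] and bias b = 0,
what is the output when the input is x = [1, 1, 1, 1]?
y = -6

y = (-3)(1) + (0)(1) + (0)(1) + (-3)(1) + 0 = -6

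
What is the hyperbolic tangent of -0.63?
-0.5581

tanh(-0.63) = (e^(-0.63) - e^(0.63))/(e^(-0.63) + e^(0.63)) = -0.5581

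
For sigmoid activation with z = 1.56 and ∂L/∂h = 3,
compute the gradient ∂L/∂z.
∂L/∂z = 0.4305

σ(1.56) = 0.8264
σ'(1.56) = σ(1.56)(1 - σ(1.56)) = 0.8264 × 0.1736 = 0.1435
∂L/∂z = ∂L/∂h · σ'(z) = 3 × 0.1435 = 0.4305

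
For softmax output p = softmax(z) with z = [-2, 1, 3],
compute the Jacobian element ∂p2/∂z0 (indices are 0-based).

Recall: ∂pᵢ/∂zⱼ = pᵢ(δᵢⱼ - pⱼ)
∂p2/∂z0 = -0.005166

p = softmax(z) = [0.0059, 0.1185, 0.8756]
p2 = 0.8756, p0 = 0.0059

∂p2/∂z0 = -p2 × p0 = -0.8756 × 0.0059 = -0.005166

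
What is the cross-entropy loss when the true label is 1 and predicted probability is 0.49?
L = 0.7133

L = -1·log(0.49) - 0·log(0.51) = -log(0.49) = 0.7133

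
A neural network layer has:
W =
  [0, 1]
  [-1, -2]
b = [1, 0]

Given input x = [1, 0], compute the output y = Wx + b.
y = [1, -1]

Wx = [0×1 + 1×0, -1×1 + -2×0]
   = [0, -1]
y = Wx + b = [0 + 1, -1 + 0] = [1, -1]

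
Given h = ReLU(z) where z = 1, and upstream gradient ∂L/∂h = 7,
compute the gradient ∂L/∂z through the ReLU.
∂L/∂z = 7

h = ReLU(1) = 1
Since z > 0: ∂h/∂z = 1
∂L/∂z = ∂L/∂h · ∂h/∂z = 7 × 1 = 7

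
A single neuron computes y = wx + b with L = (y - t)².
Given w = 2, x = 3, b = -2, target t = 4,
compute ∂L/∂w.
∂L/∂w = 0

y = wx + b = (2)(3) + -2 = 4
∂L/∂y = 2(y - t) = 2(4 - 4) = 0
∂y/∂w = x = 3
∂L/∂w = ∂L/∂y · ∂y/∂w = 0 × 3 = 0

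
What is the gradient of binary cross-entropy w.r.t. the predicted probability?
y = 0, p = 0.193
∂L/∂p = 1.239

∂L/∂p = -y/p + (1-y)/(1-p) = 0 + 1/0.807 = 1.239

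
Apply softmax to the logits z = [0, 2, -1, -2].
p = [0.1125, 0.831, 0.0414, 0.0152]

exp(z) = [1, 7.389, 0.3679, 0.1353]
Sum = 8.892
p = [0.1125, 0.831, 0.0414, 0.0152]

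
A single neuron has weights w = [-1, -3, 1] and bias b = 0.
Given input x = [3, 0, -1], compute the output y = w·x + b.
y = -4

y = (-1)(3) + (-3)(0) + (1)(-1) + 0 = -4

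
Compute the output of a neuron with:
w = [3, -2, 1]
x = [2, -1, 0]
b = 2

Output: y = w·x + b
y = 10

y = (3)(2) + (-2)(-1) + (1)(0) + 2 = 10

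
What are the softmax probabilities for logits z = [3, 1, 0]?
p = [0.8438, 0.1142, 0.042]

exp(z) = [20.09, 2.718, 1]
Sum = 23.8
p = [0.8438, 0.1142, 0.042]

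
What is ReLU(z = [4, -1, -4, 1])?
h = [4, 0, 0, 1]

ReLU applied element-wise: max(0,4)=4, max(0,-1)=0, max(0,-4)=0, max(0,1)=1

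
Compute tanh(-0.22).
-0.2165

tanh(-0.22) = (e^(-0.22) - e^(0.22))/(e^(-0.22) + e^(0.22)) = -0.2165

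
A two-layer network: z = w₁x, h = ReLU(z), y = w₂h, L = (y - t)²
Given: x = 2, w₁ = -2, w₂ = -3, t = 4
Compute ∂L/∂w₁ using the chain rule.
∂L/∂w₁ = 0

Forward pass:
z = w₁x = -2×2 = -4
h = ReLU(-4) = 0
y = w₂h = -3×0 = 0

Backward pass:
∂L/∂y = 2(y - t) = 2(0 - 4) = -8
∂y/∂h = w₂ = -3
∂h/∂z = 0 (ReLU derivative)
∂z/∂w₁ = x = 2

∂L/∂w₁ = -8 × -3 × 0 × 2 = 0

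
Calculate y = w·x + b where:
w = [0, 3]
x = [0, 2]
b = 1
y = 7

y = (0)(0) + (3)(2) + 1 = 7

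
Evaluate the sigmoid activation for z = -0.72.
0.3274

sigmoid(-0.72) = 1/(1 + e^(0.72)) = 1/(1 + 2.054) = 0.3274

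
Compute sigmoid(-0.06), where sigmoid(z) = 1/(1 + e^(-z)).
0.485

sigmoid(-0.06) = 1/(1 + e^(0.06)) = 1/(1 + 1.062) = 0.485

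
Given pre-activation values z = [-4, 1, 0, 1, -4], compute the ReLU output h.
h = [0, 1, 0, 1, 0]

ReLU applied element-wise: max(0,-4)=0, max(0,1)=1, max(0,0)=0, max(0,1)=1, max(0,-4)=0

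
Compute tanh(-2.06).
-0.968

tanh(-2.06) = (e^(-2.06) - e^(2.06))/(e^(-2.06) + e^(2.06)) = -0.968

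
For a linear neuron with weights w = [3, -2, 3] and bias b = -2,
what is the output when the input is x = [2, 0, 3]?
y = 13

y = (3)(2) + (-2)(0) + (3)(3) + -2 = 13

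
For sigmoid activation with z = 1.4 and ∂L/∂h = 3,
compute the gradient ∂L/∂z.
∂L/∂z = 0.4761

σ(1.4) = 0.8022
σ'(1.4) = σ(1.4)(1 - σ(1.4)) = 0.8022 × 0.1978 = 0.1587
∂L/∂z = ∂L/∂h · σ'(z) = 3 × 0.1587 = 0.4761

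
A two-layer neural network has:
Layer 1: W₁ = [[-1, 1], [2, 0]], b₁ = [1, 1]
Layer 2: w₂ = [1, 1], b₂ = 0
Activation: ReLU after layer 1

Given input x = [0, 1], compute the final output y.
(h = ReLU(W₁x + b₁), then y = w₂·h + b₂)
y = 3

Layer 1 pre-activation: z₁ = [2, 1]
After ReLU: h = [2, 1]
Layer 2 output: y = 1×2 + 1×1 + 0 = 3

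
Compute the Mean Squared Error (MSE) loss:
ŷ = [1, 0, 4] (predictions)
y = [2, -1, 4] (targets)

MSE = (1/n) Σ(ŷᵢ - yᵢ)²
MSE = 0.6667

MSE = (1/3)((1-2)² + (0--1)² + (4-4)²) = (1/3)(1 + 1 + 0) = 0.6667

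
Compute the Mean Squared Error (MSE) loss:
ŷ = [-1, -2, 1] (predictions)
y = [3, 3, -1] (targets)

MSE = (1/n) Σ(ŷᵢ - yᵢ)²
MSE = 15

MSE = (1/3)((-1-3)² + (-2-3)² + (1--1)²) = (1/3)(16 + 25 + 4) = 15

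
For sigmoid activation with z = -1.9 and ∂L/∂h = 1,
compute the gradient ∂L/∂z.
∂L/∂z = 0.1132

σ(-1.9) = 0.1301
σ'(-1.9) = σ(-1.9)(1 - σ(-1.9)) = 0.1301 × 0.8699 = 0.1132
∂L/∂z = ∂L/∂h · σ'(z) = 1 × 0.1132 = 0.1132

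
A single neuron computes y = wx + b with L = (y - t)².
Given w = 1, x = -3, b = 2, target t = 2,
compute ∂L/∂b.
∂L/∂b = -6

y = wx + b = (1)(-3) + 2 = -1
∂L/∂y = 2(y - t) = 2(-1 - 2) = -6
∂y/∂b = 1
∂L/∂b = ∂L/∂y · ∂y/∂b = -6 × 1 = -6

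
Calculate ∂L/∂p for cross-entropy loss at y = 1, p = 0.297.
∂L/∂p = -3.367

∂L/∂p = -y/p + (1-y)/(1-p) = -1/0.297 + 0 = -3.367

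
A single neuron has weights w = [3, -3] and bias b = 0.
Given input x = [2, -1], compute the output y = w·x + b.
y = 9

y = (3)(2) + (-3)(-1) + 0 = 9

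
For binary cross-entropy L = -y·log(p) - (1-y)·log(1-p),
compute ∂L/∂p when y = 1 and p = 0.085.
∂L/∂p = -11.76

∂L/∂p = -y/p + (1-y)/(1-p) = -1/0.085 + 0 = -11.76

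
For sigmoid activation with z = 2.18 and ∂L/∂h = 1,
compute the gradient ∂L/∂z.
∂L/∂z = 0.09125

σ(2.18) = 0.8984
σ'(2.18) = σ(2.18)(1 - σ(2.18)) = 0.8984 × 0.1016 = 0.09125
∂L/∂z = ∂L/∂h · σ'(z) = 1 × 0.09125 = 0.09125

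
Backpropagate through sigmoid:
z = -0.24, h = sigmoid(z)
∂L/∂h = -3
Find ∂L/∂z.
∂L/∂z = -0.7393

σ(-0.24) = 0.4403
σ'(-0.24) = σ(-0.24)(1 - σ(-0.24)) = 0.4403 × 0.5597 = 0.2464
∂L/∂z = ∂L/∂h · σ'(z) = -3 × 0.2464 = -0.7393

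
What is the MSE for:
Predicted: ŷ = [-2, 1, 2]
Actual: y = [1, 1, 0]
MSE = 4.333

MSE = (1/3)((-2-1)² + (1-1)² + (2-0)²) = (1/3)(9 + 0 + 4) = 4.333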